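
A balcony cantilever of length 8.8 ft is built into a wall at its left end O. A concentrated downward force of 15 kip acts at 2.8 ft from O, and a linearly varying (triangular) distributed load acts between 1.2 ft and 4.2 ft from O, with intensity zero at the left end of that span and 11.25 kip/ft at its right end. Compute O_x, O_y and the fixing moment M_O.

O_x = 0, O_y = 31.88 kip, M_O = 96.00 kip·ft

Resultant of the triangular load: ½ × 11.25 × 3 = 16.875 kip, acting at 3.2 ft from O (one-third of the span from the peak).
ΣF_x = 0: O_x = 0.
ΣF_y = 0: O_y − 15 − ½·11.25·3 = 0 → O_y = 31.88 kip.
ΣM about O: M_O − 15·2.8 − (½·11.25·3)·3.2 = 0 → M_O = 96.00 kip·ft.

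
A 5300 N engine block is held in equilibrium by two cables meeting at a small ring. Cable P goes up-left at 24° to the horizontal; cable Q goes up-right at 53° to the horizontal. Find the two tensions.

T_P = 3274 N, T_Q = 4969 N

ΣF_x = 0: −T_P·cos24° + T_Q·cos53° = 0 → T_Q = 1.51798·T_P.
ΣF_y = 0: T_P·sin24° + T_Q·sin53° = 5300.
Substitute: T_P·(0.406737 + 1.51798·0.798636) = 5300 → T_P = 3273.52 ≈ 3274 N.
Then T_Q = 1.51798 × 3273.52 = 4969 N.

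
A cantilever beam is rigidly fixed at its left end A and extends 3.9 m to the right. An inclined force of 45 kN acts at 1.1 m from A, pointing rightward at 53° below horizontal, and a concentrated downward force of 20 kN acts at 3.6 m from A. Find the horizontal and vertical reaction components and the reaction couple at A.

A_x = -27.08 kN, A_y = 55.94 kN, M_A = 111.5 kN·m

ΣF_x = 0: A_x + 45·cos53° = 0 → A_x = -27.08 kN.
ΣF_y = 0: A_y − 45·sin53° − 20 = 0 → A_y = 55.94 kN.
ΣM about A: M_A − 45·sin53°·1.1 − 20·3.6 = 0 → M_A = 111.5 kN·m.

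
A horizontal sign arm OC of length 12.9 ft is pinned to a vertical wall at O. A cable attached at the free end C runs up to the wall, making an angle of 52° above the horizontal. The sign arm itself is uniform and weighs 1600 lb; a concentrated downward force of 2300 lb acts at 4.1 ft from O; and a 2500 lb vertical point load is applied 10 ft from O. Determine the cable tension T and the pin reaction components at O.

T = 4402 lb, O_x = 2710 lb, O_y = 2931 lb

ΣM about O: T·sin52°·12.9 − 1600·6.45 − 2300·4.1 − 2500·10 = 0 → T = 44750/(12.9·0.788011) = 4402.21 ≈ 4402 lb.
ΣF_x = 0: O_x − T·cos52° = 0 → O_x = 4402.21 × 0.615661 = 2710 lb.
ΣF_y = 0: O_y + T·sin52° − 1600 − 2300 − 2500 = 0 → O_y = 6400 − 4402.21 × 0.788011 = 2931 lb.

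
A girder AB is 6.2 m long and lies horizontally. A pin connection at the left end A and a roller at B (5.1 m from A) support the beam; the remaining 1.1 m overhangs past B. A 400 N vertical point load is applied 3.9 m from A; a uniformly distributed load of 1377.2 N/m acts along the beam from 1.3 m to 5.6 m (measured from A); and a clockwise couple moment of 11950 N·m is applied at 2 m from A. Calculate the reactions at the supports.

A_x = 0, A_y = -333.1 N, B_y = 6655 N

Resultant of the distributed load: 1377.2 × 4.3 = 5921.96 N at 3.45 m from A.
Taking moments about A: B_y·5.1 − 400·3.9 − (1377.2·4.3)·3.45 − 11950 = 0 → B_y = 33940.762/5.1 = 6655.05 ≈ 6655 N.
ΣF_y = 0: A_y + 6655.05 − 400 − 1377.2·4.3 = 0 → A_y = -333.1 N.
ΣF_x = 0: no horizontal applied forces, so A_x = 0.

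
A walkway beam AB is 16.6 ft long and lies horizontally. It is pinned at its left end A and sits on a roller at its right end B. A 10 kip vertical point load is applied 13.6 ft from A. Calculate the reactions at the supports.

A_x = 0, A_y = 1.807 kip, B_y = 8.193 kip

ΣM about A: B_y·16.6 − 10·13.6 = 0 → B_y = 136/16.6 = 8.19277 ≈ 8.193 kip.
ΣF_y = 0: A_y + 8.19277 − 10 = 0 → A_y = 1.807 kip.
ΣF_x = 0: no horizontal applied forces, so A_x = 0.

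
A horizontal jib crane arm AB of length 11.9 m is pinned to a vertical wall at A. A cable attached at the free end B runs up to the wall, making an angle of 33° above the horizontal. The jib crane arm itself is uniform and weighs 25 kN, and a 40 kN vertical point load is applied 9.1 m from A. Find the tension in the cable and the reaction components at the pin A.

ΣM about A: T·sin33°·11.9 − 25·5.95 − 40·9.1 = 0 → T = 512.75/(11.9·0.544639) = 79.1134 ≈ 79.11 kN.
ΣF_x = 0: A_x − T·cos33° = 0 → A_x = 79.1134 × 0.838671 = 66.35 kN.
ΣF_y = 0: A_y + T·sin33° − 25 − 40 = 0 → A_y = 65 − 79.1134 × 0.544639 = 21.91 kN.

T = 79.11 kN, A_x = 66.35 kN, A_y = 21.91 kN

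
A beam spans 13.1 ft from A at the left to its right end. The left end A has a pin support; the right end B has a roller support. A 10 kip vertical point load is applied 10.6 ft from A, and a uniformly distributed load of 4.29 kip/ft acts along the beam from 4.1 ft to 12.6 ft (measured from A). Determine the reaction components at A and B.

A_x = 0, A_y = 15.13 kip, B_y = 31.33 kip

Resultant of the distributed load: 4.29 × 8.5 = 36.465 kip at 8.35 ft from A.
ΣM about A: B_y·13.1 − 10·10.6 − (4.29·8.5)·8.35 = 0 → B_y = 410.48275/13.1 = 31.3346 ≈ 31.33 kip.
ΣF_y = 0: A_y + 31.3346 − 10 − 4.29·8.5 = 0 → A_y = 15.13 kip.
ΣF_x = 0: no horizontal applied forces, so A_x = 0.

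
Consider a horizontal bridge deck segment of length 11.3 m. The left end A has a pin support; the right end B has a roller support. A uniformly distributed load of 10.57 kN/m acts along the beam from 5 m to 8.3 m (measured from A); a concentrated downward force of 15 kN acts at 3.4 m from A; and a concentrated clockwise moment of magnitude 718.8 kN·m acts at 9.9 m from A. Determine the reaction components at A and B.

A_x = 0, A_y = -38.77 kN, B_y = 88.65 kN

Resultant of the distributed load: 10.57 × 3.3 = 34.881 kN at 6.65 m from A.
ΣM about A: B_y·11.3 − (10.57·3.3)·6.65 − 15·3.4 − 718.8 = 0 → B_y = 1001.75865/11.3 = 88.6512 ≈ 88.65 kN.
ΣF_y = 0: A_y + 88.6512 − 10.57·3.3 − 15 = 0 → A_y = -38.77 kN.
ΣF_x = 0: no horizontal applied forces, so A_x = 0.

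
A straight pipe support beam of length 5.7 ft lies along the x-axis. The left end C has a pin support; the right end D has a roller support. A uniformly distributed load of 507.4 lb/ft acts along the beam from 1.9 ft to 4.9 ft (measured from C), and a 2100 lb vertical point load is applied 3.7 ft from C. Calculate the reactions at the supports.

C_x = 0, C_y = 1351 lb, D_y = 2271 lb

Resultant of the distributed load: 507.4 × 3 = 1522.2 lb at 3.4 ft from C.
ΣM about C: D_y·5.7 − (507.4·3)·3.4 − 2100·3.7 = 0 → D_y = 12945.48/5.7 = 2271.14 ≈ 2271 lb.
ΣF_y = 0: C_y + 2271.14 − 507.4·3 − 2100 = 0 → C_y = 1351 lb.
ΣF_x = 0: no horizontal applied forces, so C_x = 0.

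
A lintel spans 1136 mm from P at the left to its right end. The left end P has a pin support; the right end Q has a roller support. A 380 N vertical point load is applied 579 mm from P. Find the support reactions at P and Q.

P_x = 0, P_y = 186.3 N, Q_y = 193.7 N

Moments about P: Q_y·1136 − 380·579 = 0 → Q_y = 220020/1136 = 193.68 ≈ 193.7 N.
ΣF_y = 0: P_y + 193.68 − 380 = 0 → P_y = 186.3 N.
ΣF_x = 0: no horizontal applied forces, so P_x = 0.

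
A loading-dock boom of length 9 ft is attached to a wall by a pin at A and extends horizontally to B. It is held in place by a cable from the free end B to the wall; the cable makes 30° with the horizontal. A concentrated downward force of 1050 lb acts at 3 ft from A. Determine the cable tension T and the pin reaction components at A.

T = 700.0 lb, A_x = 606.2 lb, A_y = 700.0 lb

ΣM about A: T·sin30°·9 − 1050·3 = 0 → T = 3150/(9·0.5) = 700.0 lb.
ΣF_x = 0: A_x − T·cos30° = 0 → A_x = 700 × 0.866025 = 606.2 lb.
ΣF_y = 0: A_y + T·sin30° − 1050 = 0 → A_y = 1050 − 700 × 0.5 = 700.0 lb.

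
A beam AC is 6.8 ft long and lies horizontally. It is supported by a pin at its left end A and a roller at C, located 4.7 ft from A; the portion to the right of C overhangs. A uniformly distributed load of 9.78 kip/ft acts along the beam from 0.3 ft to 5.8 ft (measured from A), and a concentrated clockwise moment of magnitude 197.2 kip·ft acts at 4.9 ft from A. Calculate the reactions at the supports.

Resultant of the distributed load: 9.78 × 5.5 = 53.79 kip at 3.05 ft from A.
Moments about A: C_y·4.7 − (9.78·5.5)·3.05 − 197.2 = 0 → C_y = 361.2595/4.7 = 76.8637 ≈ 76.86 kip.
ΣF_y = 0: A_y + 76.8637 − 9.78·5.5 = 0 → A_y = -23.07 kip.
ΣF_x = 0: no horizontal applied forces, so A_x = 0.

A_x = 0, A_y = -23.07 kip, C_y = 76.86 kip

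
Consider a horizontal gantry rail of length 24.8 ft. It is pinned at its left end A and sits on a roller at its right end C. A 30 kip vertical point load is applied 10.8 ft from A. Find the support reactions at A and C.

A_x = 0, A_y = 16.94 kip, C_y = 13.06 kip

Taking moments about A: C_y·24.8 − 30·10.8 = 0 → C_y = 324/24.8 = 13.0645 ≈ 13.06 kip.
ΣF_y = 0: A_y + 13.0645 − 30 = 0 → A_y = 16.94 kip.
ΣF_x = 0: no horizontal applied forces, so A_x = 0.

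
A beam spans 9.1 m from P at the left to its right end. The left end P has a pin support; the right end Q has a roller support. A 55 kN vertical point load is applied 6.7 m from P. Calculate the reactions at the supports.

P_x = 0, P_y = 14.51 kN, Q_y = 40.49 kN

Moments about P: Q_y·9.1 − 55·6.7 = 0 → Q_y = 368.5/9.1 = 40.4945 ≈ 40.49 kN.
ΣF_y = 0: P_y + 40.4945 − 55 = 0 → P_y = 14.51 kN.
ΣF_x = 0: no horizontal applied forces, so P_x = 0.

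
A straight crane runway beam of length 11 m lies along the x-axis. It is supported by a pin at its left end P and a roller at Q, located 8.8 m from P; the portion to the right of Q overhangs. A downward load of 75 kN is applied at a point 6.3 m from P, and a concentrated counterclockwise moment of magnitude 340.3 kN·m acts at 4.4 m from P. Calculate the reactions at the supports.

P_x = 0, P_y = 59.98 kN, Q_y = 15.02 kN

Taking moments about P: Q_y·8.8 − 75·6.3 + 340.3 = 0 → Q_y = 132.2/8.8 = 15.0227 ≈ 15.02 kN.
ΣF_y = 0: P_y + 15.0227 − 75 = 0 → P_y = 59.98 kN.
ΣF_x = 0: no horizontal applied forces, so P_x = 0.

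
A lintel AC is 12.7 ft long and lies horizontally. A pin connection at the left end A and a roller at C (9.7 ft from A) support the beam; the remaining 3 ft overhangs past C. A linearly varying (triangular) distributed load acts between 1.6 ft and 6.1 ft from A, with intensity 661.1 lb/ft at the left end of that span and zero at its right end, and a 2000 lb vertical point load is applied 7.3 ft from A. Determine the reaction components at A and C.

A_x = 0, A_y = 1507 lb, C_y = 1981 lb

Resultant of the triangular load: ½ × 661.1 × 4.5 = 1487.475 lb, acting at 3.1 ft from A (one-third of the span from the peak).
Moments about A: C_y·9.7 − (½·661.1·4.5)·3.1 − 2000·7.3 = 0 → C_y = 19211.1725/9.7 = 1980.53 ≈ 1981 lb.
ΣF_y = 0: A_y + 1980.53 − ½·661.1·4.5 − 2000 = 0 → A_y = 1507 lb.
ΣF_x = 0: no horizontal applied forces, so A_x = 0.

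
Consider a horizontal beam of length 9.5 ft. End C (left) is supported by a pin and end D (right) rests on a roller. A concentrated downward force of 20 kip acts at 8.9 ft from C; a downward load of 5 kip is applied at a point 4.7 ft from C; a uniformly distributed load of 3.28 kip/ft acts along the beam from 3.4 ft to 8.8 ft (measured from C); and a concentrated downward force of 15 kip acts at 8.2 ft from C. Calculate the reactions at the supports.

Resultant of the distributed load: 3.28 × 5.4 = 17.712 kip at 6.1 ft from C.
ΣM about C: D_y·9.5 − 20·8.9 − 5·4.7 − (3.28·5.4)·6.1 − 15·8.2 = 0 → D_y = 432.5432/9.5 = 45.5309 ≈ 45.53 kip.
ΣF_y = 0: C_y + 45.5309 − 20 − 5 − 3.28·5.4 − 15 = 0 → C_y = 12.18 kip.
ΣF_x = 0: no horizontal applied forces, so C_x = 0.

C_x = 0, C_y = 12.18 kip, D_y = 45.53 kip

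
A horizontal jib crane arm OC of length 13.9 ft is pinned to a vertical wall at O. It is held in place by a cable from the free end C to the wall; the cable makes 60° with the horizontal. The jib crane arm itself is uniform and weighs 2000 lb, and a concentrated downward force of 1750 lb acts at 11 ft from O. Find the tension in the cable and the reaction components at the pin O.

T = 2754 lb, O_x = 1377 lb, O_y = 1365 lb

ΣM about O: T·sin60°·13.9 − 2000·6.95 − 1750·11 = 0 → T = 33150/(13.9·0.866025) = 2753.84 ≈ 2754 lb.
ΣF_x = 0: O_x − T·cos60° = 0 → O_x = 2753.84 × 0.5 = 1377 lb.
ΣF_y = 0: O_y + T·sin60° − 2000 − 1750 = 0 → O_y = 3750 − 2753.84 × 0.866025 = 1365 lb.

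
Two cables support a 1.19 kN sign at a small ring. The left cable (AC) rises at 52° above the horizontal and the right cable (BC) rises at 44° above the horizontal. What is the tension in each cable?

ΣF_x = 0: −T_AC·cos52° + T_BC·cos44° = 0 → T_BC = 0.85587·T_AC.
ΣF_y = 0: T_AC·sin52° + T_BC·sin44° = 1.19.
Substitute: T_AC·(0.788011 + 0.85587·0.694658) = 1.19 → T_AC = 0.86073 ≈ 0.8607 kN.
Then T_BC = 0.85587 × 0.86073 = 0.7367 kN.

T_AC = 0.8607 kN, T_BC = 0.7367 kN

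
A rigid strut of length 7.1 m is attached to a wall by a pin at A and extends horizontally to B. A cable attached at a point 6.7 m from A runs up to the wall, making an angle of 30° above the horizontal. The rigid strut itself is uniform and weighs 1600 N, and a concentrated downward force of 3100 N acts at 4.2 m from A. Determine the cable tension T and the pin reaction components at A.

T = 5582 N, A_x = 4834 N, A_y = 1909 N

ΣM about A: T·sin30°·6.7 − 1600·3.55 − 3100·4.2 = 0 → T = 18700/(6.7·0.5) = 5582.09 ≈ 5582 N.
ΣF_x = 0: A_x − T·cos30° = 0 → A_x = 5582.09 × 0.866025 = 4834 N.
ΣF_y = 0: A_y + T·sin30° − 1600 − 3100 = 0 → A_y = 4700 − 5582.09 × 0.5 = 1909 N.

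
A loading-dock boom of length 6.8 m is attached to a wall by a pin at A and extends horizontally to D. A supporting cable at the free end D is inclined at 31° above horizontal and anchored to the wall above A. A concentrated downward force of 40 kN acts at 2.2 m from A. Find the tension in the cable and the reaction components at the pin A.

ΣM about A: T·sin31°·6.8 − 40·2.2 = 0 → T = 88/(6.8·0.515038) = 25.1266 ≈ 25.13 kN.
ΣF_x = 0: A_x − T·cos31° = 0 → A_x = 25.1266 × 0.857167 = 21.54 kN.
ΣF_y = 0: A_y + T·sin31° − 40 = 0 → A_y = 40 − 25.1266 × 0.515038 = 27.06 kN.

T = 25.13 kN, A_x = 21.54 kN, A_y = 27.06 kN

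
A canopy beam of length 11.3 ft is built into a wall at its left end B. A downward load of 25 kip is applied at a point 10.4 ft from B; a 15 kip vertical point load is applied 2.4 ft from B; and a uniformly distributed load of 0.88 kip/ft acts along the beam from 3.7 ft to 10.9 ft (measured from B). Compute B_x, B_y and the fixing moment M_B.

B_x = 0, B_y = 46.34 kip, M_B = 342.3 kip·ft

Resultant of the distributed load: 0.88 × 7.2 = 6.336 kip at 7.3 ft from B.
ΣF_x = 0: B_x = 0.
ΣF_y = 0: B_y − 25 − 15 − 0.88·7.2 = 0 → B_y = 46.34 kip.
ΣM about B: M_B − 25·10.4 − 15·2.4 − (0.88·7.2)·7.3 = 0 → M_B = 342.3 kip·ft.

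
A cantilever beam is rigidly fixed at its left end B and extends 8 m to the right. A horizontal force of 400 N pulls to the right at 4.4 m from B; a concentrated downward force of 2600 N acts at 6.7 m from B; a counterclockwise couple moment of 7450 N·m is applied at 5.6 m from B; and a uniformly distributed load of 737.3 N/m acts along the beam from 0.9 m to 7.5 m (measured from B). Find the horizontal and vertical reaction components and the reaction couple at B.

B_x = -400.0 N, B_y = 7466 N, M_B = 30410 N·m

Resultant of the distributed load: 737.3 × 6.6 = 4866.18 N at 4.2 m from B.
ΣF_x = 0: B_x + 400 = 0 → B_x = -400.0 N.
ΣF_y = 0: B_y − 2600 − 737.3·6.6 = 0 → B_y = 7466 N.
ΣM about B: M_B − 2600·6.7 + 7450 − (737.3·6.6)·4.2 = 0 → M_B = 30410 N·m.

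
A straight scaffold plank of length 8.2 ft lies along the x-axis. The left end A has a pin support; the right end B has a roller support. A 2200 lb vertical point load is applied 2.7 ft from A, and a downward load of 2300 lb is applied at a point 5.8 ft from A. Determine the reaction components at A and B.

ΣM about A: B_y·8.2 − 2200·2.7 − 2300·5.8 = 0 → B_y = 19280/8.2 = 2351.22 ≈ 2351 lb.
ΣF_y = 0: A_y + 2351.22 − 2200 − 2300 = 0 → A_y = 2149 lb.
ΣF_x = 0: no horizontal applied forces, so A_x = 0.

A_x = 0, A_y = 2149 lb, B_y = 2351 lb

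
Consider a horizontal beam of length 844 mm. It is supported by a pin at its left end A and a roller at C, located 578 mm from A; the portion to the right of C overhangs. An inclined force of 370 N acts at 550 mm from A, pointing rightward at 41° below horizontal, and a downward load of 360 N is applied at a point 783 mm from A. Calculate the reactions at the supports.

ΣM about A: C_y·578 − 370·sin41°·550 − 360·783 = 0 → C_y = 415388/578 = 718.664 ≈ 718.7 N.
ΣF_y = 0: A_y + 718.664 − 370·sin41° − 360 = 0 → A_y = -115.9 N.
ΣF_x = 0: A_x + 370·cos41° = 0 → A_x = -279.2 N.

A_x = -279.2 N, A_y = -115.9 N, C_y = 718.7 N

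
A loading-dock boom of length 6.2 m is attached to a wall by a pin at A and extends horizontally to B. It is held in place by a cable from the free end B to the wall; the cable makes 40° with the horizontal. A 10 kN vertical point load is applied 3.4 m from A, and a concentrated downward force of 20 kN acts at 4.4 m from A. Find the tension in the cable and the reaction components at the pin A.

T = 30.61 kN, A_x = 23.45 kN, A_y = 10.32 kN

ΣM about A: T·sin40°·6.2 − 10·3.4 − 20·4.4 = 0 → T = 122/(6.2·0.642788) = 30.6126 ≈ 30.61 kN.
ΣF_x = 0: A_x − T·cos40° = 0 → A_x = 30.6126 × 0.766044 = 23.45 kN.
ΣF_y = 0: A_y + T·sin40° − 10 − 20 = 0 → A_y = 30 − 30.6126 × 0.642788 = 10.32 kN.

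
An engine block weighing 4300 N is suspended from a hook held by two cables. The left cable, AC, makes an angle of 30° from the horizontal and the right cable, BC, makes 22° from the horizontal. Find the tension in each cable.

T_AC = 5059 N, T_BC = 4726 N

ΣF_x = 0: −T_AC·cos30° + T_BC·cos22° = 0 → T_BC = 0.934038·T_AC.
ΣF_y = 0: T_AC·sin30° + T_BC·sin22° = 4300.
Substitute: T_AC·(0.5 + 0.934038·0.374607) = 4300 → T_AC = 5059.44 ≈ 5059 N.
Then T_BC = 0.934038 × 5059.44 = 4726 N.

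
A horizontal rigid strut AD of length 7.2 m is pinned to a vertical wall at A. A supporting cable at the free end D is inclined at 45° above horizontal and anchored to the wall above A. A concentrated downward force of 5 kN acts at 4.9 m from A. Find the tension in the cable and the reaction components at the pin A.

T = 4.812 kN, A_x = 3.403 kN, A_y = 1.597 kN

ΣM about A: T·sin45°·7.2 − 5·4.9 = 0 → T = 24.5/(7.2·0.707107) = 4.81225 ≈ 4.812 kN.
ΣF_x = 0: A_x − T·cos45° = 0 → A_x = 4.81225 × 0.707107 = 3.403 kN.
ΣF_y = 0: A_y + T·sin45° − 5 = 0 → A_y = 5 − 4.81225 × 0.707107 = 1.597 kN.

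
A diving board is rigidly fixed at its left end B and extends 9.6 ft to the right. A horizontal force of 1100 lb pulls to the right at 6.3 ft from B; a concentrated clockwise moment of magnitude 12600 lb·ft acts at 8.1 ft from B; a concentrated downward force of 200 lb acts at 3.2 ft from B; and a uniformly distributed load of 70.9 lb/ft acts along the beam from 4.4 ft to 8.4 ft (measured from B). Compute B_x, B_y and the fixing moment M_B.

B_x = -1100 lb, B_y = 483.6 lb, M_B = 15060 lb·ft

Resultant of the distributed load: 70.9 × 4 = 283.6 lb at 6.4 ft from B.
ΣF_x = 0: B_x + 1100 = 0 → B_x = -1100 lb.
ΣF_y = 0: B_y − 200 − 70.9·4 = 0 → B_y = 483.6 lb.
ΣM about B: M_B − 12600 − 200·3.2 − (70.9·4)·6.4 = 0 → M_B = 15060 lb·ft.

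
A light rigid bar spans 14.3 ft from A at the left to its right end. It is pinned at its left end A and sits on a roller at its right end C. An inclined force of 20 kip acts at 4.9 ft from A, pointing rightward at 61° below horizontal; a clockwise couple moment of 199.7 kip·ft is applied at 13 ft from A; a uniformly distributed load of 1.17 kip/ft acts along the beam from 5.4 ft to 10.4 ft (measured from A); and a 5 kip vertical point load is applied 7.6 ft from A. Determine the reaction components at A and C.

Resultant of the distributed load: 1.17 × 5 = 5.85 kip at 7.9 ft from A.
Taking moments about A: C_y·14.3 − 20·sin61°·4.9 − 199.7 − (1.17·5)·7.9 − 5·7.6 = 0 → C_y = 369.628/14.3 = 25.8481 ≈ 25.85 kip.
ΣF_y = 0: A_y + 25.8481 − 20·sin61° − 1.17·5 − 5 = 0 → A_y = 2.494 kip.
ΣF_x = 0: A_x + 20·cos61° = 0 → A_x = -9.696 kip.

A_x = -9.696 kip, A_y = 2.494 kip, C_y = 25.85 kip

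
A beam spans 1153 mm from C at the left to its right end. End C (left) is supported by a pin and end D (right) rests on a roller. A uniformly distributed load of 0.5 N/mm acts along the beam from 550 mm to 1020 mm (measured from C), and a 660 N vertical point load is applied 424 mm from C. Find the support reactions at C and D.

Resultant of the distributed load: 0.5 × 470 = 235 N at 785 mm from C.
ΣM about C: D_y·1153 − (0.5·470)·785 − 660·424 = 0 → D_y = 464315/1153 = 402.702 ≈ 402.7 N.
ΣF_y = 0: C_y + 402.702 − 0.5·470 − 660 = 0 → C_y = 492.3 N.
ΣF_x = 0: no horizontal applied forces, so C_x = 0.

C_x = 0, C_y = 492.3 N, D_y = 402.7 N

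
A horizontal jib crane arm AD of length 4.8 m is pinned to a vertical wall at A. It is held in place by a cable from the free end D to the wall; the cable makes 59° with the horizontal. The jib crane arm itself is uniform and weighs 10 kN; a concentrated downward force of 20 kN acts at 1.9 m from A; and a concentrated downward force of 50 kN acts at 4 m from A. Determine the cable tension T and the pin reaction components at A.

T = 63.68 kN, A_x = 32.80 kN, A_y = 25.42 kN

ΣM about A: T·sin59°·4.8 − 10·2.4 − 20·1.9 − 50·4 = 0 → T = 262/(4.8·0.857167) = 63.6788 ≈ 63.68 kN.
ΣF_x = 0: A_x − T·cos59° = 0 → A_x = 63.6788 × 0.515038 = 32.80 kN.
ΣF_y = 0: A_y + T·sin59° − 10 − 20 − 50 = 0 → A_y = 80 − 63.6788 × 0.857167 = 25.42 kN.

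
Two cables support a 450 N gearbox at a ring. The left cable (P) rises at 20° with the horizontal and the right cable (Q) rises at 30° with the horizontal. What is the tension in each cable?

T_P = 508.7 N, T_Q = 552.0 N

ΣF_x = 0: −T_P·cos20° + T_Q·cos30° = 0 → T_Q = 1.08506·T_P.
ΣF_y = 0: T_P·sin20° + T_Q·sin30° = 450.
Substitute: T_P·(0.34202 + 1.08506·0.5) = 450 → T_P = 508.733 ≈ 508.7 N.
Then T_Q = 1.08506 × 508.733 = 552.0 N.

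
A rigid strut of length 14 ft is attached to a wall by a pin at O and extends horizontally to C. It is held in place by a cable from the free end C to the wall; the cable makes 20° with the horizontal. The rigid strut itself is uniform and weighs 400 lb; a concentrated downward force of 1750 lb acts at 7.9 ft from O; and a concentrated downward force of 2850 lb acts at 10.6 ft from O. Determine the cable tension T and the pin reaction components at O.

ΣM about O: T·sin20°·14 − 400·7 − 1750·7.9 − 2850·10.6 = 0 → T = 46835/(14·0.34202) = 9781.17 ≈ 9781 lb.
ΣF_x = 0: O_x − T·cos20° = 0 → O_x = 9781.17 × 0.939693 = 9191 lb.
ΣF_y = 0: O_y + T·sin20° − 400 − 1750 − 2850 = 0 → O_y = 5000 − 9781.17 × 0.34202 = 1655 lb.

T = 9781 lb, O_x = 9191 lb, O_y = 1655 lb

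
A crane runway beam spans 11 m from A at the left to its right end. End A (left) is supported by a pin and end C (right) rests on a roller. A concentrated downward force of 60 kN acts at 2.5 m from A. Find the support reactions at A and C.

Taking moments about A: C_y·11 − 60·2.5 = 0 → C_y = 150/11 = 13.6364 ≈ 13.64 kN.
ΣF_y = 0: A_y + 13.6364 − 60 = 0 → A_y = 46.36 kN.
ΣF_x = 0: no horizontal applied forces, so A_x = 0.

A_x = 0, A_y = 46.36 kN, C_y = 13.64 kN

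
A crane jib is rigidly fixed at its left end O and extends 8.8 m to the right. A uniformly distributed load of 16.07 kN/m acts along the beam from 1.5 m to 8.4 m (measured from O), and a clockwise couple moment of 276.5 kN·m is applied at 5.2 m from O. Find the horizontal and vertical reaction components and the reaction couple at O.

Resultant of the distributed load: 16.07 × 6.9 = 110.883 kN at 4.95 m from O.
ΣF_x = 0: O_x = 0.
ΣF_y = 0: O_y − 16.07·6.9 = 0 → O_y = 110.9 kN.
ΣM about O: M_O − (16.07·6.9)·4.95 − 276.5 = 0 → M_O = 825.4 kN·m.

O_x = 0, O_y = 110.9 kN, M_O = 825.4 kN·m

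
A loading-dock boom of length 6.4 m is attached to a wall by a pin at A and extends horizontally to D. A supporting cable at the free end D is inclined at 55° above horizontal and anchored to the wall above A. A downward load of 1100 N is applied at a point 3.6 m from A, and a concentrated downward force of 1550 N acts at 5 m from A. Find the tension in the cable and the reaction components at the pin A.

ΣM about A: T·sin55°·6.4 − 1100·3.6 − 1550·5 = 0 → T = 11710/(6.4·0.819152) = 2233.64 ≈ 2234 N.
ΣF_x = 0: A_x − T·cos55° = 0 → A_x = 2233.64 × 0.573576 = 1281 N.
ΣF_y = 0: A_y + T·sin55° − 1100 − 1550 = 0 → A_y = 2650 − 2233.64 × 0.819152 = 820.3 N.

T = 2234 N, A_x = 1281 N, A_y = 820.3 N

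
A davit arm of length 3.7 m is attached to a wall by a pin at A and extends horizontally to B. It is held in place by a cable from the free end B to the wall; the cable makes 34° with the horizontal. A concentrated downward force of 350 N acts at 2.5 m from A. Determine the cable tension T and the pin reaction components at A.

T = 422.9 N, A_x = 350.6 N, A_y = 113.5 N

ΣM about A: T·sin34°·3.7 − 350·2.5 = 0 → T = 875/(3.7·0.559193) = 422.907 ≈ 422.9 N.
ΣF_x = 0: A_x − T·cos34° = 0 → A_x = 422.907 × 0.829038 = 350.6 N.
ΣF_y = 0: A_y + T·sin34° − 350 = 0 → A_y = 350 − 422.907 × 0.559193 = 113.5 N.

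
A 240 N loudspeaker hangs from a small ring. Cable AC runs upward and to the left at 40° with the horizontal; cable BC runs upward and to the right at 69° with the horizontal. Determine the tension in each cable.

T_AC = 90.96 N, T_BC = 194.4 N

ΣF_x = 0: −T_AC·cos40° + T_BC·cos69° = 0 → T_BC = 2.13759·T_AC.
ΣF_y = 0: T_AC·sin40° + T_BC·sin69° = 240.
Substitute: T_AC·(0.642788 + 2.13759·0.93358) = 240 → T_AC = 90.9642 ≈ 90.96 N.
Then T_BC = 2.13759 × 90.9642 = 194.4 N.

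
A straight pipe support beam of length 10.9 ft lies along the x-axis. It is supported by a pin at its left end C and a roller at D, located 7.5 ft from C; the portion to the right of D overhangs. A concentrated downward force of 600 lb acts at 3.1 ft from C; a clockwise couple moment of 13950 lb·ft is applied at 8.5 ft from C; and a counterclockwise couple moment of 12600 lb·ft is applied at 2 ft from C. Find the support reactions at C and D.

C_x = 0, C_y = 172.0 lb, D_y = 428.0 lb

Moments about C: D_y·7.5 − 600·3.1 − 13950 + 12600 = 0 → D_y = 3210/7.5 = 428.0 lb.
ΣF_y = 0: C_y + 428 − 600 = 0 → C_y = 172.0 lb.
ΣF_x = 0: no horizontal applied forces, so C_x = 0.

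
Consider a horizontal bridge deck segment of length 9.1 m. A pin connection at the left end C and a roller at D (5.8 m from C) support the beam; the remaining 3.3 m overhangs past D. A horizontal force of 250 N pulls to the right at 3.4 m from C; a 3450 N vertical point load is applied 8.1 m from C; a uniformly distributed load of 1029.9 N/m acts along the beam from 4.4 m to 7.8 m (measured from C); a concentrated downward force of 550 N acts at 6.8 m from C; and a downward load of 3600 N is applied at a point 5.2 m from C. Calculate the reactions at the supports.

C_x = -250.0 N, C_y = -1272 N, D_y = 12370 N

Resultant of the distributed load: 1029.9 × 3.4 = 3501.66 N at 6.1 m from C.
Taking moments about C: D_y·5.8 − 3450·8.1 − (1029.9·3.4)·6.1 − 550·6.8 − 3600·5.2 = 0 → D_y = 71765.126/5.8 = 12373.3 ≈ 12370 N.
ΣF_y = 0: C_y + 12373.3 − 3450 − 1029.9·3.4 − 550 − 3600 = 0 → C_y = -1272 N.
ΣF_x = 0: C_x + 250 = 0 → C_x = -250.0 N.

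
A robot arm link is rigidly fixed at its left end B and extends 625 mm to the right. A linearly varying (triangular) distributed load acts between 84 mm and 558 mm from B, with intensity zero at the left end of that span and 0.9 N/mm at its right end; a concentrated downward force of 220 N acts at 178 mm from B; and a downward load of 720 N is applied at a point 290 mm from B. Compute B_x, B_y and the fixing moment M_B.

Resultant of the triangular load: ½ × 0.9 × 474 = 213.3 N, acting at 400 mm from B (one-third of the span from the peak).
ΣF_x = 0: B_x = 0.
ΣF_y = 0: B_y − ½·0.9·474 − 220 − 720 = 0 → B_y = 1153 N.
ΣM about B: M_B − (½·0.9·474)·400 − 220·178 − 720·290 = 0 → M_B = 333300 N·mm.

B_x = 0, B_y = 1153 N, M_B = 333300 N·mm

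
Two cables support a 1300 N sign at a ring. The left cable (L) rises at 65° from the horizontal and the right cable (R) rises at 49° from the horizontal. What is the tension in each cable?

T_L = 933.6 N, T_R = 601.4 N

ΣF_x = 0: −T_L·cos65° + T_R·cos49° = 0 → T_R = 0.644177·T_L.
ΣF_y = 0: T_L·sin65° + T_R·sin49° = 1300.
Substitute: T_L·(0.906308 + 0.644177·0.75471) = 1300 → T_L = 933.59 ≈ 933.6 N.
Then T_R = 0.644177 × 933.59 = 601.4 N.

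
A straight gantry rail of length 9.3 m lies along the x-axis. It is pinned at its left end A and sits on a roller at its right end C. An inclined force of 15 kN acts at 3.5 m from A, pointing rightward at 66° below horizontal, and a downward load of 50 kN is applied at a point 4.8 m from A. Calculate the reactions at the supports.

Taking moments about A: C_y·9.3 − 15·sin66°·3.5 − 50·4.8 = 0 → C_y = 287.961/9.3 = 30.9635 ≈ 30.96 kN.
ΣF_y = 0: A_y + 30.9635 − 15·sin66° − 50 = 0 → A_y = 32.74 kN.
ΣF_x = 0: A_x + 15·cos66° = 0 → A_x = -6.101 kN.

A_x = -6.101 kN, A_y = 32.74 kN, C_y = 30.96 kN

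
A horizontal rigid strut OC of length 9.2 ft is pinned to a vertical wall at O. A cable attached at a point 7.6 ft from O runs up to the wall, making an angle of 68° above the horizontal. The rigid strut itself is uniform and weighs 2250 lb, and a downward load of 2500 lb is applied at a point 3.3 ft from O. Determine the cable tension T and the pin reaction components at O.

T = 2640 lb, O_x = 988.8 lb, O_y = 2303 lb

ΣM about O: T·sin68°·7.6 − 2250·4.6 − 2500·3.3 = 0 → T = 18600/(7.6·0.927184) = 2639.57 ≈ 2640 lb.
ΣF_x = 0: O_x − T·cos68° = 0 → O_x = 2639.57 × 0.374607 = 988.8 lb.
ΣF_y = 0: O_y + T·sin68° − 2250 − 2500 = 0 → O_y = 4750 − 2639.57 × 0.927184 = 2303 lb.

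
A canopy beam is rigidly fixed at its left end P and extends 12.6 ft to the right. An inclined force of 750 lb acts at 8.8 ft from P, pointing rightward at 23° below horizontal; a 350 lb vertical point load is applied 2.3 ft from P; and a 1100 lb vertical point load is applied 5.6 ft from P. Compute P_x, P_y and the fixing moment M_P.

ΣF_x = 0: P_x + 750·cos23° = 0 → P_x = -690.4 lb.
ΣF_y = 0: P_y − 750·sin23° − 350 − 1100 = 0 → P_y = 1743 lb.
ΣM about P: M_P − 750·sin23°·8.8 − 350·2.3 − 1100·5.6 = 0 → M_P = 9544 lb·ft.

P_x = -690.4 lb, P_y = 1743 lb, M_P = 9544 lb·ft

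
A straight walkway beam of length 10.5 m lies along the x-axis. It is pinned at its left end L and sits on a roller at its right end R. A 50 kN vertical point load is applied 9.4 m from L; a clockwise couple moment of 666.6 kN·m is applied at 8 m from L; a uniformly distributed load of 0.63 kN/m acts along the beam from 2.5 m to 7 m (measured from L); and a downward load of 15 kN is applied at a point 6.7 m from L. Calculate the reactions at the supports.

Resultant of the distributed load: 0.63 × 4.5 = 2.835 kN at 4.75 m from L.
ΣM about L: R_y·10.5 − 50·9.4 − 666.6 − (0.63·4.5)·4.75 − 15·6.7 = 0 → R_y = 1250.56625/10.5 = 119.102 ≈ 119.1 kN.
ΣF_y = 0: L_y + 119.102 − 50 − 0.63·4.5 − 15 = 0 → L_y = -51.27 kN.
ΣF_x = 0: no horizontal applied forces, so L_x = 0.

L_x = 0, L_y = -51.27 kN, R_y = 119.1 kN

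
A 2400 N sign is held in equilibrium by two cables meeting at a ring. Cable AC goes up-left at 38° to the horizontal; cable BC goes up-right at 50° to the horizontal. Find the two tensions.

T_AC = 1544 N, T_BC = 1892 N

ΣF_x = 0: −T_AC·cos38° + T_BC·cos50° = 0 → T_BC = 1.22593·T_AC.
ΣF_y = 0: T_AC·sin38° + T_BC·sin50° = 2400.
Substitute: T_AC·(0.615661 + 1.22593·0.766044) = 2400 → T_AC = 1543.63 ≈ 1544 N.
Then T_BC = 1.22593 × 1543.63 = 1892 N.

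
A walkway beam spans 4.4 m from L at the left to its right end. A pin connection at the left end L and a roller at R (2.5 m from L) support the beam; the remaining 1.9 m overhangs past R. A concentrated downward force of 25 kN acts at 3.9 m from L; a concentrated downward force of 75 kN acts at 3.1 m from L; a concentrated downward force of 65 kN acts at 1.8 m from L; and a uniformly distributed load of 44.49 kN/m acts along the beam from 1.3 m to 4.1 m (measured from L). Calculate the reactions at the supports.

Resultant of the distributed load: 44.49 × 2.8 = 124.572 kN at 2.7 m from L.
Moments about L: R_y·2.5 − 25·3.9 − 75·3.1 − 65·1.8 − (44.49·2.8)·2.7 = 0 → R_y = 783.3444/2.5 = 313.338 ≈ 313.3 kN.
ΣF_y = 0: L_y + 313.338 − 25 − 75 − 65 − 44.49·2.8 = 0 → L_y = -23.77 kN.
ΣF_x = 0: no horizontal applied forces, so L_x = 0.

L_x = 0, L_y = -23.77 kN, R_y = 313.3 kN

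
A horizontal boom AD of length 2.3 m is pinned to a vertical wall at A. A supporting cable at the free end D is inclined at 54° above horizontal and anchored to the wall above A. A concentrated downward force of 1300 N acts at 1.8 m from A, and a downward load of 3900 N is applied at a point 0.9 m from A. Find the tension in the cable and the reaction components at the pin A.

T = 3144 N, A_x = 1848 N, A_y = 2657 N

ΣM about A: T·sin54°·2.3 − 1300·1.8 − 3900·0.9 = 0 → T = 5850/(2.3·0.809017) = 3143.91 ≈ 3144 N.
ΣF_x = 0: A_x − T·cos54° = 0 → A_x = 3143.91 × 0.587785 = 1848 N.
ΣF_y = 0: A_y + T·sin54° − 1300 − 3900 = 0 → A_y = 5200 − 3143.91 × 0.809017 = 2657 N.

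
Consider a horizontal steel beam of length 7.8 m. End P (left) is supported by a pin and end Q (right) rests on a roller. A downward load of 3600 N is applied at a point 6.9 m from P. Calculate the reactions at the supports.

Moments about P: Q_y·7.8 − 3600·6.9 = 0 → Q_y = 24840/7.8 = 3184.62 ≈ 3185 N.
ΣF_y = 0: P_y + 3184.62 − 3600 = 0 → P_y = 415.4 N.
ΣF_x = 0: no horizontal applied forces, so P_x = 0.

P_x = 0, P_y = 415.4 N, Q_y = 3185 N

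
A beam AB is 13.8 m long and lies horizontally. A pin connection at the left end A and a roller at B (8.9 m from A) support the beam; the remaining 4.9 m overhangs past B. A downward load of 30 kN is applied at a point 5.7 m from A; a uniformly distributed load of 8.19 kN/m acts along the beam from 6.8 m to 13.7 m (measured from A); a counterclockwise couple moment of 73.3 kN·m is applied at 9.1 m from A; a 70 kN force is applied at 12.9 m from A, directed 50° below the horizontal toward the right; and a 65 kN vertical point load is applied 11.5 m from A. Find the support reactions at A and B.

Resultant of the distributed load: 8.19 × 6.9 = 56.511 kN at 10.25 m from A.
ΣM about A: B_y·8.9 − 30·5.7 − (8.19·6.9)·10.25 + 73.3 − 70·sin50°·12.9 − 65·11.5 = 0 → B_y = 2116.18/8.9 = 237.773 ≈ 237.8 kN.
ΣF_y = 0: A_y + 237.773 − 30 − 8.19·6.9 − 70·sin50° − 65 = 0 → A_y = -32.64 kN.
ΣF_x = 0: A_x + 70·cos50° = 0 → A_x = -45.00 kN.

A_x = -45.00 kN, A_y = -32.64 kN, B_y = 237.8 kN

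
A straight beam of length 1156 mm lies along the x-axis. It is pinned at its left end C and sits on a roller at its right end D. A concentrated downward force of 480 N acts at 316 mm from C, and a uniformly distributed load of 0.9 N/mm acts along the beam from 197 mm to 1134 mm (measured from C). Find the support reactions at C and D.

C_x = 0, C_y = 706.6 N, D_y = 616.7 N

Resultant of the distributed load: 0.9 × 937 = 843.3 N at 665.5 mm from C.
Taking moments about C: D_y·1156 − 480·316 − (0.9·937)·665.5 = 0 → D_y = 712896.15/1156 = 616.692 ≈ 616.7 N.
ΣF_y = 0: C_y + 616.692 − 480 − 0.9·937 = 0 → C_y = 706.6 N.
ΣF_x = 0: no horizontal applied forces, so C_x = 0.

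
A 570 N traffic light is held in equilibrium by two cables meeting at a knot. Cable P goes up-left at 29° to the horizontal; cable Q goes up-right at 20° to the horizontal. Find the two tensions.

ΣF_x = 0: −T_P·cos29° + T_Q·cos20° = 0 → T_Q = 0.930751·T_P.
ΣF_y = 0: T_P·sin29° + T_Q·sin20° = 570.
Substitute: T_P·(0.48481 + 0.930751·0.34202) = 570 → T_P = 709.71 ≈ 709.7 N.
Then T_Q = 0.930751 × 709.71 = 660.6 N.

T_P = 709.7 N, T_Q = 660.6 N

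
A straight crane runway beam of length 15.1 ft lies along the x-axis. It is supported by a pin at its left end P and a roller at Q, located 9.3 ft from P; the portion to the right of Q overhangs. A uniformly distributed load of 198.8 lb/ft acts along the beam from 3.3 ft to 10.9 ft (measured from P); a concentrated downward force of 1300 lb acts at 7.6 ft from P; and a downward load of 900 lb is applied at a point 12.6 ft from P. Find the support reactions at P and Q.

P_x = 0, P_y = 275.7 lb, Q_y = 3435 lb

Resultant of the distributed load: 198.8 × 7.6 = 1510.88 lb at 7.1 ft from P.
Taking moments about P: Q_y·9.3 − (198.8·7.6)·7.1 − 1300·7.6 − 900·12.6 = 0 → Q_y = 31947.248/9.3 = 3435.19 ≈ 3435 lb.
ΣF_y = 0: P_y + 3435.19 − 198.8·7.6 − 1300 − 900 = 0 → P_y = 275.7 lb.
ΣF_x = 0: no horizontal applied forces, so P_x = 0.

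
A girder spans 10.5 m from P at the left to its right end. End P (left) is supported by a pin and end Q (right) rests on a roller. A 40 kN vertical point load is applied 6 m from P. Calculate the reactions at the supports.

ΣM about P: Q_y·10.5 − 40·6 = 0 → Q_y = 240/10.5 = 22.8571 ≈ 22.86 kN.
ΣF_y = 0: P_y + 22.8571 − 40 = 0 → P_y = 17.14 kN.
ΣF_x = 0: no horizontal applied forces, so P_x = 0.

P_x = 0, P_y = 17.14 kN, Q_y = 22.86 kN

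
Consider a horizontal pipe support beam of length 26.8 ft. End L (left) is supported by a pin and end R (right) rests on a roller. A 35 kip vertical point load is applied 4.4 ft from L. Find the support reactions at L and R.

L_x = 0, L_y = 29.25 kip, R_y = 5.746 kip

Taking moments about L: R_y·26.8 − 35·4.4 = 0 → R_y = 154/26.8 = 5.74627 ≈ 5.746 kip.
ΣF_y = 0: L_y + 5.74627 − 35 = 0 → L_y = 29.25 kip.
ΣF_x = 0: no horizontal applied forces, so L_x = 0.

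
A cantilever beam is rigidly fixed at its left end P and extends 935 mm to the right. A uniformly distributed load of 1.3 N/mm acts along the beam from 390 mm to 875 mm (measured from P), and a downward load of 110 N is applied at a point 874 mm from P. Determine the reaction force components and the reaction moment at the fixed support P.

P_x = 0, P_y = 740.5 N, M_P = 494900 N·mm

Resultant of the distributed load: 1.3 × 485 = 630.5 N at 632.5 mm from P.
ΣF_x = 0: P_x = 0.
ΣF_y = 0: P_y − 1.3·485 − 110 = 0 → P_y = 740.5 N.
ΣM about P: M_P − (1.3·485)·632.5 − 110·874 = 0 → M_P = 494900 N·mm.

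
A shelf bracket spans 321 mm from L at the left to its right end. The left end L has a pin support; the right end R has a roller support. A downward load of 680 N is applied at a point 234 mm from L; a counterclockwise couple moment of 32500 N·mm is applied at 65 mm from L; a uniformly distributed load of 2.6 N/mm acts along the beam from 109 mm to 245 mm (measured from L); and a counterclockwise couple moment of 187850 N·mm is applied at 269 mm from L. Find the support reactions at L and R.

Resultant of the distributed load: 2.6 × 136 = 353.6 N at 177 mm from L.
ΣM about L: R_y·321 − 680·234 + 32500 − (2.6·136)·177 + 187850 = 0 → R_y = 1357.2/321 = 4.22804 ≈ 4.228 N.
ΣF_y = 0: L_y + 4.22804 − 680 − 2.6·136 = 0 → L_y = 1029 N.
ΣF_x = 0: no horizontal applied forces, so L_x = 0.

L_x = 0, L_y = 1029 N, R_y = 4.228 N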